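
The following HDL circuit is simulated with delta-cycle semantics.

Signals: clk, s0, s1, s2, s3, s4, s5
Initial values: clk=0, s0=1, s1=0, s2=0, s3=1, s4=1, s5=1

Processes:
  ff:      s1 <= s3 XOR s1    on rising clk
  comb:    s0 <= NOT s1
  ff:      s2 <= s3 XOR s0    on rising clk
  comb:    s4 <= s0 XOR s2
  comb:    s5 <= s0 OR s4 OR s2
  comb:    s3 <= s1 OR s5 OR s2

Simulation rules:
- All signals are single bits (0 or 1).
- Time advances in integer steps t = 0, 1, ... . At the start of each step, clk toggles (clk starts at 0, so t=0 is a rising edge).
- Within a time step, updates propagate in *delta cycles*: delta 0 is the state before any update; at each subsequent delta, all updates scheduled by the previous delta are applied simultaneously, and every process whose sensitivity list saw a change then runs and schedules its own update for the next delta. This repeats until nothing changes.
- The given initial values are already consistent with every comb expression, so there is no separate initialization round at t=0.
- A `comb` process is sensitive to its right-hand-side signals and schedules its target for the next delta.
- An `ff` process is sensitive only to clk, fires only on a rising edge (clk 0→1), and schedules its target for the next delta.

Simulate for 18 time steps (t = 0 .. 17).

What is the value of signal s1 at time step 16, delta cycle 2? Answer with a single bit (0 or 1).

t0.Δ0 s0=1 s4=1 s5=1 s3=1 s2=0 s1=0 clk=0
t0.Δ1 s0=1 s4=1 s5=1 s3=1 s2=0 s1=0 clk=1
t0.Δ2 s0=1 s4=1 s5=1 s3=1 s2=0 s1=1 clk=1
t0.Δ3 s0=0 s4=1 s5=1 s3=1 s2=0 s1=1 clk=1
t0.Δ4 s0=0 s4=0 s5=1 s3=1 s2=0 s1=1 clk=1
t0.Δ5 s0=0 s4=0 s5=0 s3=1 s2=0 s1=1 clk=1
t1.Δ0 s0=0 s4=0 s5=0 s3=1 s2=0 s1=1 clk=1
t1.Δ1 s0=0 s4=0 s5=0 s3=1 s2=0 s1=1 clk=0
t2.Δ0 s0=0 s4=0 s5=0 s3=1 s2=0 s1=1 clk=0
t2.Δ1 s0=0 s4=0 s5=0 s3=1 s2=0 s1=1 clk=1
t2.Δ2 s0=0 s4=0 s5=0 s3=1 s2=1 s1=0 clk=1
t2.Δ3 s0=1 s4=1 s5=1 s3=1 s2=1 s1=0 clk=1
t2.Δ4 s0=1 s4=0 s5=1 s3=1 s2=1 s1=0 clk=1
t3.Δ0 s0=1 s4=0 s5=1 s3=1 s2=1 s1=0 clk=1
t3.Δ1 s0=1 s4=0 s5=1 s3=1 s2=1 s1=0 clk=0
t4.Δ0 s0=1 s4=0 s5=1 s3=1 s2=1 s1=0 clk=0
t4.Δ1 s0=1 s4=0 s5=1 s3=1 s2=1 s1=0 clk=1
t4.Δ2 s0=1 s4=0 s5=1 s3=1 s2=0 s1=1 clk=1
t4.Δ3 s0=0 s4=1 s5=1 s3=1 s2=0 s1=1 clk=1
t4.Δ4 s0=0 s4=0 s5=1 s3=1 s2=0 s1=1 clk=1
t4.Δ5 s0=0 s4=0 s5=0 s3=1 s2=0 s1=1 clk=1
t5.Δ0 s0=0 s4=0 s5=0 s3=1 s2=0 s1=1 clk=1
t5.Δ1 s0=0 s4=0 s5=0 s3=1 s2=0 s1=1 clk=0
t6.Δ0 s0=0 s4=0 s5=0 s3=1 s2=0 s1=1 clk=0
t6.Δ1 s0=0 s4=0 s5=0 s3=1 s2=0 s1=1 clk=1
t6.Δ2 s0=0 s4=0 s5=0 s3=1 s2=1 s1=0 clk=1
t6.Δ3 s0=1 s4=1 s5=1 s3=1 s2=1 s1=0 clk=1
t6.Δ4 s0=1 s4=0 s5=1 s3=1 s2=1 s1=0 clk=1
t7.Δ0 s0=1 s4=0 s5=1 s3=1 s2=1 s1=0 clk=1
t7.Δ1 s0=1 s4=0 s5=1 s3=1 s2=1 s1=0 clk=0
t8.Δ0 s0=1 s4=0 s5=1 s3=1 s2=1 s1=0 clk=0
t8.Δ1 s0=1 s4=0 s5=1 s3=1 s2=1 s1=0 clk=1
t8.Δ2 s0=1 s4=0 s5=1 s3=1 s2=0 s1=1 clk=1
t8.Δ3 s0=0 s4=1 s5=1 s3=1 s2=0 s1=1 clk=1
t8.Δ4 s0=0 s4=0 s5=1 s3=1 s2=0 s1=1 clk=1
t8.Δ5 s0=0 s4=0 s5=0 s3=1 s2=0 s1=1 clk=1
t9.Δ0 s0=0 s4=0 s5=0 s3=1 s2=0 s1=1 clk=1
t9.Δ1 s0=0 s4=0 s5=0 s3=1 s2=0 s1=1 clk=0
t10.Δ0 s0=0 s4=0 s5=0 s3=1 s2=0 s1=1 clk=0
t10.Δ1 s0=0 s4=0 s5=0 s3=1 s2=0 s1=1 clk=1
t10.Δ2 s0=0 s4=0 s5=0 s3=1 s2=1 s1=0 clk=1
t10.Δ3 s0=1 s4=1 s5=1 s3=1 s2=1 s1=0 clk=1
t10.Δ4 s0=1 s4=0 s5=1 s3=1 s2=1 s1=0 clk=1
t11.Δ0 s0=1 s4=0 s5=1 s3=1 s2=1 s1=0 clk=1
t11.Δ1 s0=1 s4=0 s5=1 s3=1 s2=1 s1=0 clk=0
t12.Δ0 s0=1 s4=0 s5=1 s3=1 s2=1 s1=0 clk=0
t12.Δ1 s0=1 s4=0 s5=1 s3=1 s2=1 s1=0 clk=1
t12.Δ2 s0=1 s4=0 s5=1 s3=1 s2=0 s1=1 clk=1
t12.Δ3 s0=0 s4=1 s5=1 s3=1 s2=0 s1=1 clk=1
t12.Δ4 s0=0 s4=0 s5=1 s3=1 s2=0 s1=1 clk=1
t12.Δ5 s0=0 s4=0 s5=0 s3=1 s2=0 s1=1 clk=1
t13.Δ0 s0=0 s4=0 s5=0 s3=1 s2=0 s1=1 clk=1
t13.Δ1 s0=0 s4=0 s5=0 s3=1 s2=0 s1=1 clk=0
t14.Δ0 s0=0 s4=0 s5=0 s3=1 s2=0 s1=1 clk=0
t14.Δ1 s0=0 s4=0 s5=0 s3=1 s2=0 s1=1 clk=1
t14.Δ2 s0=0 s4=0 s5=0 s3=1 s2=1 s1=0 clk=1
t14.Δ3 s0=1 s4=1 s5=1 s3=1 s2=1 s1=0 clk=1
t14.Δ4 s0=1 s4=0 s5=1 s3=1 s2=1 s1=0 clk=1
t15.Δ0 s0=1 s4=0 s5=1 s3=1 s2=1 s1=0 clk=1
t15.Δ1 s0=1 s4=0 s5=1 s3=1 s2=1 s1=0 clk=0
t16.Δ0 s0=1 s4=0 s5=1 s3=1 s2=1 s1=0 clk=0
t16.Δ1 s0=1 s4=0 s5=1 s3=1 s2=1 s1=0 clk=1
t16.Δ2 s0=1 s4=0 s5=1 s3=1 s2=0 s1=1 clk=1
t16.Δ3 s0=0 s4=1 s5=1 s3=1 s2=0 s1=1 clk=1
t16.Δ4 s0=0 s4=0 s5=1 s3=1 s2=0 s1=1 clk=1
t16.Δ5 s0=0 s4=0 s5=0 s3=1 s2=0 s1=1 clk=1
t17.Δ0 s0=0 s4=0 s5=0 s3=1 s2=0 s1=1 clk=1
t17.Δ1 s0=0 s4=0 s5=0 s3=1 s2=0 s1=1 clk=0

1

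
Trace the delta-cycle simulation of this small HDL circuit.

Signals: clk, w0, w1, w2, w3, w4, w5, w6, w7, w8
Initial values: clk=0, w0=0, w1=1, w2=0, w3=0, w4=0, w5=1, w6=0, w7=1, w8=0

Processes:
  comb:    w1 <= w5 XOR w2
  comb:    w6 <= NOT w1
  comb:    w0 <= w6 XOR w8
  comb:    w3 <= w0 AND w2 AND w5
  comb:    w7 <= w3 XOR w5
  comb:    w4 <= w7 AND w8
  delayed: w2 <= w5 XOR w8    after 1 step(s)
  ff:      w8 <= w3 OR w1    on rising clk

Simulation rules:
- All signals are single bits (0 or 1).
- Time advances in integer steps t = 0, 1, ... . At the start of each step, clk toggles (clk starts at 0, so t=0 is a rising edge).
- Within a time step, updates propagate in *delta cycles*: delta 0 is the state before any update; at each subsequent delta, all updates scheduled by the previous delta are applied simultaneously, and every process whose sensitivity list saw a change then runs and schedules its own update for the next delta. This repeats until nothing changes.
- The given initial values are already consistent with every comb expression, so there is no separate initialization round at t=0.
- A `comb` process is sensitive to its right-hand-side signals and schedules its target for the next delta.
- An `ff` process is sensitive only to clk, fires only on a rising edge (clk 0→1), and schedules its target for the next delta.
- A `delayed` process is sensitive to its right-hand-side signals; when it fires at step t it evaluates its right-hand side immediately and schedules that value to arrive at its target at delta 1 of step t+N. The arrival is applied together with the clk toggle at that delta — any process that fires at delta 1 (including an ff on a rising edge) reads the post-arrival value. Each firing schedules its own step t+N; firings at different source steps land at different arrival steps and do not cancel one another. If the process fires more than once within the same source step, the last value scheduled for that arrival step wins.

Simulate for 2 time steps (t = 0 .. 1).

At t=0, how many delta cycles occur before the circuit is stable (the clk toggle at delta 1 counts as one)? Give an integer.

[bits: w3,w2,w1,w0,w6,w7,clk,w8,w4,w5]
t=0: Δ0=0010010001 Δ1=0010011001 Δ2=0010011101 Δ3=0011011111 | 3Δ
t=1: Δ0=0011011111 Δ1=0011010111 | 1Δ

3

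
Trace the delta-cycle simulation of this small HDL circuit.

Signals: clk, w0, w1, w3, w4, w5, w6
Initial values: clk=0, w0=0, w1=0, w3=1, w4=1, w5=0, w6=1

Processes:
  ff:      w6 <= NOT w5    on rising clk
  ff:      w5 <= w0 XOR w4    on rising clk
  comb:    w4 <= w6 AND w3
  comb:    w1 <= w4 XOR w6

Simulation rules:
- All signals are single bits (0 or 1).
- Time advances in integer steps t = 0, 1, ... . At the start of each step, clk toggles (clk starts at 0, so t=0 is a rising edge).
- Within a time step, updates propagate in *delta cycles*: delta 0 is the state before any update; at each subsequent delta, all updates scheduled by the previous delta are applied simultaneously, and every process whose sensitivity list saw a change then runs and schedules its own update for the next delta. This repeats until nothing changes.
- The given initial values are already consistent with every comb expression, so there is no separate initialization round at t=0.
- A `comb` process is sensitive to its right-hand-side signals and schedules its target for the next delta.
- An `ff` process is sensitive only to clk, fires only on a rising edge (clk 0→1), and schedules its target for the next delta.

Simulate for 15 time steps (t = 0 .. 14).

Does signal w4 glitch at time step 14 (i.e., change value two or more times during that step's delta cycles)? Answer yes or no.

no

[bits: w1,clk,w4,w3,w5,w0,w6]
t=0: Δ0=0011001 Δ1=0111001 Δ2=0111101 | 2Δ
t=1: Δ0=0111101 Δ1=0011101 | 1Δ
t=2: Δ0=0011101 Δ1=0111101 Δ2=0111100 Δ3=1101100 Δ4=0101100 | 4Δ
t=3: Δ0=0101100 Δ1=0001100 | 1Δ
t=4: Δ0=0001100 Δ1=0101100 Δ2=0101000 | 2Δ
t=5: Δ0=0101000 Δ1=0001000 | 1Δ
t=6: Δ0=0001000 Δ1=0101000 Δ2=0101001 Δ3=1111001 Δ4=0111001 | 4Δ
t=7: Δ0=0111001 Δ1=0011001 | 1Δ
t=8: Δ0=0011001 Δ1=0111001 Δ2=0111101 | 2Δ
t=9: Δ0=0111101 Δ1=0011101 | 1Δ
t=10: Δ0=0011101 Δ1=0111101 Δ2=0111100 Δ3=1101100 Δ4=0101100 | 4Δ
t=11: Δ0=0101100 Δ1=0001100 | 1Δ
t=12: Δ0=0001100 Δ1=0101100 Δ2=0101000 | 2Δ
t=13: Δ0=0101000 Δ1=0001000 | 1Δ
t=14: Δ0=0001000 Δ1=0101000 Δ2=0101001 Δ3=1111001 Δ4=0111001 | 4Δ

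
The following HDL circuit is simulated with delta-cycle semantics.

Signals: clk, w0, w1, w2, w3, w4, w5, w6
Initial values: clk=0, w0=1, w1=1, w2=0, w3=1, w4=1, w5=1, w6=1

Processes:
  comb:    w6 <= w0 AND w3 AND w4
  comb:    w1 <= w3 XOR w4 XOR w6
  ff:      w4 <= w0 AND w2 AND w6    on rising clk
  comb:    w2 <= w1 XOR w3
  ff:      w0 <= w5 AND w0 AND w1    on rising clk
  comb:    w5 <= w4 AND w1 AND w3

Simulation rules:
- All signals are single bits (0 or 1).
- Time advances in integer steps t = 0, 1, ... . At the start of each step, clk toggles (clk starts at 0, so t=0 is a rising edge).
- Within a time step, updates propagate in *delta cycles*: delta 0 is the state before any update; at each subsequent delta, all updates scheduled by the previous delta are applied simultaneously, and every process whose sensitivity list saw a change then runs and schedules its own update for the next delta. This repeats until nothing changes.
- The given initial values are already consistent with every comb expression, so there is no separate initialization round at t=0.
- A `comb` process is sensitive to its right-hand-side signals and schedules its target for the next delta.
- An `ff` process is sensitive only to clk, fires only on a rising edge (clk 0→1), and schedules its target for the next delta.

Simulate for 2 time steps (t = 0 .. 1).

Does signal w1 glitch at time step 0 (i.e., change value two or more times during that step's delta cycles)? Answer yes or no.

yes

t0.Δ0 w1=1 w2=0 w3=1 w0=1 w5=1 w6=1 w4=1 clk=0
t0.Δ1 w1=1 w2=0 w3=1 w0=1 w5=1 w6=1 w4=1 clk=1
t0.Δ2 w1=1 w2=0 w3=1 w0=1 w5=1 w6=1 w4=0 clk=1
t0.Δ3 w1=0 w2=0 w3=1 w0=1 w5=0 w6=0 w4=0 clk=1
t0.Δ4 w1=1 w2=1 w3=1 w0=1 w5=0 w6=0 w4=0 clk=1
t0.Δ5 w1=1 w2=0 w3=1 w0=1 w5=0 w6=0 w4=0 clk=1
t1.Δ0 w1=1 w2=0 w3=1 w0=1 w5=0 w6=0 w4=0 clk=1
t1.Δ1 w1=1 w2=0 w3=1 w0=1 w5=0 w6=0 w4=0 clk=0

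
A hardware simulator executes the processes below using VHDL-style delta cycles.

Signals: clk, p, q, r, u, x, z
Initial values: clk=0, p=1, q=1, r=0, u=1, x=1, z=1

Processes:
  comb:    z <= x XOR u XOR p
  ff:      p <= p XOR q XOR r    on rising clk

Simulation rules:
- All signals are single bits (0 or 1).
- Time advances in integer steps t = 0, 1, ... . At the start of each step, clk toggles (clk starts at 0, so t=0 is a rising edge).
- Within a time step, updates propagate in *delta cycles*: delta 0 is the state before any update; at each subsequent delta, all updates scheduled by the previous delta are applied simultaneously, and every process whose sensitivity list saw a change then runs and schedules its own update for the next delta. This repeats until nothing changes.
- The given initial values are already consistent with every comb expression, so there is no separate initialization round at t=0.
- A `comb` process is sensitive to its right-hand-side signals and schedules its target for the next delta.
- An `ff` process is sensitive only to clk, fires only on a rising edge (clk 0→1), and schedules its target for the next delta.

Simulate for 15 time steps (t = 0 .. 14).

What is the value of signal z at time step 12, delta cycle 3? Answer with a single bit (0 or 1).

0

t=0 Δ0: u=1 x=1 q=1 z=1 clk=0 r=0 p=1
  Δ1: clk:0→1
  Δ2: p:1→0
  Δ3: z:1→0
  (3Δ to stable)
t=1 Δ0: u=1 x=1 q=1 z=0 clk=1 r=0 p=0
  Δ1: clk:1→0
  (1Δ to stable)
t=2 Δ0: u=1 x=1 q=1 z=0 clk=0 r=0 p=0
  Δ1: clk:0→1
  Δ2: p:0→1
  Δ3: z:0→1
  (3Δ to stable)
t=3 Δ0: u=1 x=1 q=1 z=1 clk=1 r=0 p=1
  Δ1: clk:1→0
  (1Δ to stable)
t=4 Δ0: u=1 x=1 q=1 z=1 clk=0 r=0 p=1
  Δ1: clk:0→1
  Δ2: p:1→0
  Δ3: z:1→0
  (3Δ to stable)
t=5 Δ0: u=1 x=1 q=1 z=0 clk=1 r=0 p=0
  Δ1: clk:1→0
  (1Δ to stable)
t=6 Δ0: u=1 x=1 q=1 z=0 clk=0 r=0 p=0
  Δ1: clk:0→1
  Δ2: p:0→1
  Δ3: z:0→1
  (3Δ to stable)
t=7 Δ0: u=1 x=1 q=1 z=1 clk=1 r=0 p=1
  Δ1: clk:1→0
  (1Δ to stable)
t=8 Δ0: u=1 x=1 q=1 z=1 clk=0 r=0 p=1
  Δ1: clk:0→1
  Δ2: p:1→0
  Δ3: z:1→0
  (3Δ to stable)
t=9 Δ0: u=1 x=1 q=1 z=0 clk=1 r=0 p=0
  Δ1: clk:1→0
  (1Δ to stable)
t=10 Δ0: u=1 x=1 q=1 z=0 clk=0 r=0 p=0
  Δ1: clk:0→1
  Δ2: p:0→1
  Δ3: z:0→1
  (3Δ to stable)
t=11 Δ0: u=1 x=1 q=1 z=1 clk=1 r=0 p=1
  Δ1: clk:1→0
  (1Δ to stable)
t=12 Δ0: u=1 x=1 q=1 z=1 clk=0 r=0 p=1
  Δ1: clk:0→1
  Δ2: p:1→0
  Δ3: z:1→0
  (3Δ to stable)
t=13 Δ0: u=1 x=1 q=1 z=0 clk=1 r=0 p=0
  Δ1: clk:1→0
  (1Δ to stable)
t=14 Δ0: u=1 x=1 q=1 z=0 clk=0 r=0 p=0
  Δ1: clk:0→1
  Δ2: p:0→1
  Δ3: z:0→1
  (3Δ to stable)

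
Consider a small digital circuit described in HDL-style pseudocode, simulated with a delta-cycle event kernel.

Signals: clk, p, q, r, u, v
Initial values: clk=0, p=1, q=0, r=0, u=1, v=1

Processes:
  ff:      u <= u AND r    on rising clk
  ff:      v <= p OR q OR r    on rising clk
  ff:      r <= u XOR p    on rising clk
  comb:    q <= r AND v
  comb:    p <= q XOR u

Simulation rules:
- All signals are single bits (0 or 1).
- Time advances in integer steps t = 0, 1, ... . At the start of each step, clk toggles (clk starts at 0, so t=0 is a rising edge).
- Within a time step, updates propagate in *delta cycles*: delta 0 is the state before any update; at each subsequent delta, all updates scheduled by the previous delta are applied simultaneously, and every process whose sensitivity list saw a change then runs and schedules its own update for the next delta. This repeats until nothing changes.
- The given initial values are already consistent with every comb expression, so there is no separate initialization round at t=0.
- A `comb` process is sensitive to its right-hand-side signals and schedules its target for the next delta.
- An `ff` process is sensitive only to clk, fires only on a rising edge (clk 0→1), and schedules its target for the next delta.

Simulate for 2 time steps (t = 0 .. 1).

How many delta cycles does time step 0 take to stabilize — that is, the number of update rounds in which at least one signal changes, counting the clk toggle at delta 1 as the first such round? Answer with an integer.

t=0 Δ0: v=1 clk=0 u=1 r=0 p=1 q=0
  Δ1: clk:0→1
  Δ2: u:1→0
  Δ3: p:1→0
  (3Δ to stable)
t=1 Δ0: v=1 clk=1 u=0 r=0 p=0 q=0
  Δ1: clk:1→0
  (1Δ to stable)

3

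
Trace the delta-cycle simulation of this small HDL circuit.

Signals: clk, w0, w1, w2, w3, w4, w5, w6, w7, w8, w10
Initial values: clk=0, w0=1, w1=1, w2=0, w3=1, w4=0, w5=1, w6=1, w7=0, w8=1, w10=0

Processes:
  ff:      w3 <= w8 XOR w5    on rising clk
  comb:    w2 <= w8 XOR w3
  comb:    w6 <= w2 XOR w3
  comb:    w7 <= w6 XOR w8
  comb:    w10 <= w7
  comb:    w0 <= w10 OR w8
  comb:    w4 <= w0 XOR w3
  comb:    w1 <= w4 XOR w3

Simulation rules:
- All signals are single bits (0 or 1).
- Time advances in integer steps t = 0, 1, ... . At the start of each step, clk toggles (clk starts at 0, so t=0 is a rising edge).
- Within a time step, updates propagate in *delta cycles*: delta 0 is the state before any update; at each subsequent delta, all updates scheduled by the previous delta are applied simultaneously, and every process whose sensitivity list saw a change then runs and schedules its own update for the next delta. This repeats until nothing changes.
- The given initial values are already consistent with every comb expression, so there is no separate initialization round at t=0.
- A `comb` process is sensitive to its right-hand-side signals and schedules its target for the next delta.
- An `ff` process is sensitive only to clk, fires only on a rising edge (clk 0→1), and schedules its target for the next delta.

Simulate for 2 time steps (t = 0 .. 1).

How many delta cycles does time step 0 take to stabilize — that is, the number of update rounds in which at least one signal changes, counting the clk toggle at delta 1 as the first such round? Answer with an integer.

6

t=0 Δ0: w7=0 w5=1 w4=0 clk=0 w10=0 w3=1 w1=1 w8=1 w0=1 w2=0 w6=1
  Δ1: clk:0→1
  Δ2: w3:1→0
  Δ3: w4:0→1, w1:1→0, w2:0→1, w6:1→0
  Δ4: w7:0→1, w1:0→1, w6:0→1
  Δ5: w7:1→0, w10:0→1
  Δ6: w10:1→0
  (6Δ to stable)
t=1 Δ0: w7=0 w5=1 w4=1 clk=1 w10=0 w3=0 w1=1 w8=1 w0=1 w2=1 w6=1
  Δ1: clk:1→0
  (1Δ to stable)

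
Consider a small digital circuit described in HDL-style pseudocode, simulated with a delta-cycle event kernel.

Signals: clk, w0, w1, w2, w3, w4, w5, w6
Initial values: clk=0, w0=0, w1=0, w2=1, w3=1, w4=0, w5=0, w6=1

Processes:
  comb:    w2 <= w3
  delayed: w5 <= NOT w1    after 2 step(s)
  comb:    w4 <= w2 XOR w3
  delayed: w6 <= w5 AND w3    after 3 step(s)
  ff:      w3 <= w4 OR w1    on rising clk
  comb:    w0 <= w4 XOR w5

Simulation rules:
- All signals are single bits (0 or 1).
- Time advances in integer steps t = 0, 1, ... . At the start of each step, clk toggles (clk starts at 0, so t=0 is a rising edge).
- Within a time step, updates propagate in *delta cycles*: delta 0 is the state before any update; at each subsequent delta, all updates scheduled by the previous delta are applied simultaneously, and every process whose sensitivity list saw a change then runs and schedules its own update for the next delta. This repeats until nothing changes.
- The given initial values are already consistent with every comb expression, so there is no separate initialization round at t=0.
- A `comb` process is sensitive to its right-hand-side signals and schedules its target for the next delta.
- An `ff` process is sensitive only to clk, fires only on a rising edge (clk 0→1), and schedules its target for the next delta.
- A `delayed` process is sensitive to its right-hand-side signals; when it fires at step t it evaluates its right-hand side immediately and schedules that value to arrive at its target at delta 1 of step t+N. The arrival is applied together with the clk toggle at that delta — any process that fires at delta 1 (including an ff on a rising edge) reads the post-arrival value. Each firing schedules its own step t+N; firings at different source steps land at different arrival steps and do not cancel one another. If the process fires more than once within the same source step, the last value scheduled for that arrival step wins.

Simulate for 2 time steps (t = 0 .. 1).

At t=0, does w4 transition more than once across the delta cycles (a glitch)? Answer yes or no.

yes

t0.Δ0 w6=1 w4=0 clk=0 w5=0 w2=1 w3=1 w0=0 w1=0
t0.Δ1 w6=1 w4=0 clk=1 w5=0 w2=1 w3=1 w0=0 w1=0
t0.Δ2 w6=1 w4=0 clk=1 w5=0 w2=1 w3=0 w0=0 w1=0
t0.Δ3 w6=1 w4=1 clk=1 w5=0 w2=0 w3=0 w0=0 w1=0
t0.Δ4 w6=1 w4=0 clk=1 w5=0 w2=0 w3=0 w0=1 w1=0
t0.Δ5 w6=1 w4=0 clk=1 w5=0 w2=0 w3=0 w0=0 w1=0
t1.Δ0 w6=1 w4=0 clk=1 w5=0 w2=0 w3=0 w0=0 w1=0
t1.Δ1 w6=1 w4=0 clk=0 w5=0 w2=0 w3=0 w0=0 w1=0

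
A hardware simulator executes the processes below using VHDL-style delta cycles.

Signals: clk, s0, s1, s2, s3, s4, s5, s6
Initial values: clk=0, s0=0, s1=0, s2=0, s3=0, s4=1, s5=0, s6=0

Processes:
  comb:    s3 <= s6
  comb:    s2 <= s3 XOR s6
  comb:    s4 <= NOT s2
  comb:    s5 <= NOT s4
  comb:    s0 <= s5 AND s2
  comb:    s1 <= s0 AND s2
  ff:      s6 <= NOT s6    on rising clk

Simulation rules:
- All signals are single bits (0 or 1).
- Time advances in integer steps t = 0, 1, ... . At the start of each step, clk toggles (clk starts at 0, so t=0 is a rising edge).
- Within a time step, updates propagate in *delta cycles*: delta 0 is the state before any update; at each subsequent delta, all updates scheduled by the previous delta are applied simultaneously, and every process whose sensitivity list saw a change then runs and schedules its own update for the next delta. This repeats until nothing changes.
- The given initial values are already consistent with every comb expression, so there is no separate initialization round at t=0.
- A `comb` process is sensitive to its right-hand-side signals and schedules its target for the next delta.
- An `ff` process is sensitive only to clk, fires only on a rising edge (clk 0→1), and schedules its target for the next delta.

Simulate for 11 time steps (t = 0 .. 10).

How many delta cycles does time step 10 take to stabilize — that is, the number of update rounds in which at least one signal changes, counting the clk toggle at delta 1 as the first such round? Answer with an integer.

t0.Δ0 s5=0 s2=0 clk=0 s4=1 s6=0 s0=0 s3=0 s1=0
t0.Δ1 s5=0 s2=0 clk=1 s4=1 s6=0 s0=0 s3=0 s1=0
t0.Δ2 s5=0 s2=0 clk=1 s4=1 s6=1 s0=0 s3=0 s1=0
t0.Δ3 s5=0 s2=1 clk=1 s4=1 s6=1 s0=0 s3=1 s1=0
t0.Δ4 s5=0 s2=0 clk=1 s4=0 s6=1 s0=0 s3=1 s1=0
t0.Δ5 s5=1 s2=0 clk=1 s4=1 s6=1 s0=0 s3=1 s1=0
t0.Δ6 s5=0 s2=0 clk=1 s4=1 s6=1 s0=0 s3=1 s1=0
t1.Δ0 s5=0 s2=0 clk=1 s4=1 s6=1 s0=0 s3=1 s1=0
t1.Δ1 s5=0 s2=0 clk=0 s4=1 s6=1 s0=0 s3=1 s1=0
t2.Δ0 s5=0 s2=0 clk=0 s4=1 s6=1 s0=0 s3=1 s1=0
t2.Δ1 s5=0 s2=0 clk=1 s4=1 s6=1 s0=0 s3=1 s1=0
t2.Δ2 s5=0 s2=0 clk=1 s4=1 s6=0 s0=0 s3=1 s1=0
t2.Δ3 s5=0 s2=1 clk=1 s4=1 s6=0 s0=0 s3=0 s1=0
t2.Δ4 s5=0 s2=0 clk=1 s4=0 s6=0 s0=0 s3=0 s1=0
t2.Δ5 s5=1 s2=0 clk=1 s4=1 s6=0 s0=0 s3=0 s1=0
t2.Δ6 s5=0 s2=0 clk=1 s4=1 s6=0 s0=0 s3=0 s1=0
t3.Δ0 s5=0 s2=0 clk=1 s4=1 s6=0 s0=0 s3=0 s1=0
t3.Δ1 s5=0 s2=0 clk=0 s4=1 s6=0 s0=0 s3=0 s1=0
t4.Δ0 s5=0 s2=0 clk=0 s4=1 s6=0 s0=0 s3=0 s1=0
t4.Δ1 s5=0 s2=0 clk=1 s4=1 s6=0 s0=0 s3=0 s1=0
t4.Δ2 s5=0 s2=0 clk=1 s4=1 s6=1 s0=0 s3=0 s1=0
t4.Δ3 s5=0 s2=1 clk=1 s4=1 s6=1 s0=0 s3=1 s1=0
t4.Δ4 s5=0 s2=0 clk=1 s4=0 s6=1 s0=0 s3=1 s1=0
t4.Δ5 s5=1 s2=0 clk=1 s4=1 s6=1 s0=0 s3=1 s1=0
t4.Δ6 s5=0 s2=0 clk=1 s4=1 s6=1 s0=0 s3=1 s1=0
t5.Δ0 s5=0 s2=0 clk=1 s4=1 s6=1 s0=0 s3=1 s1=0
t5.Δ1 s5=0 s2=0 clk=0 s4=1 s6=1 s0=0 s3=1 s1=0
t6.Δ0 s5=0 s2=0 clk=0 s4=1 s6=1 s0=0 s3=1 s1=0
t6.Δ1 s5=0 s2=0 clk=1 s4=1 s6=1 s0=0 s3=1 s1=0
t6.Δ2 s5=0 s2=0 clk=1 s4=1 s6=0 s0=0 s3=1 s1=0
t6.Δ3 s5=0 s2=1 clk=1 s4=1 s6=0 s0=0 s3=0 s1=0
t6.Δ4 s5=0 s2=0 clk=1 s4=0 s6=0 s0=0 s3=0 s1=0
t6.Δ5 s5=1 s2=0 clk=1 s4=1 s6=0 s0=0 s3=0 s1=0
t6.Δ6 s5=0 s2=0 clk=1 s4=1 s6=0 s0=0 s3=0 s1=0
t7.Δ0 s5=0 s2=0 clk=1 s4=1 s6=0 s0=0 s3=0 s1=0
t7.Δ1 s5=0 s2=0 clk=0 s4=1 s6=0 s0=0 s3=0 s1=0
t8.Δ0 s5=0 s2=0 clk=0 s4=1 s6=0 s0=0 s3=0 s1=0
t8.Δ1 s5=0 s2=0 clk=1 s4=1 s6=0 s0=0 s3=0 s1=0
t8.Δ2 s5=0 s2=0 clk=1 s4=1 s6=1 s0=0 s3=0 s1=0
t8.Δ3 s5=0 s2=1 clk=1 s4=1 s6=1 s0=0 s3=1 s1=0
t8.Δ4 s5=0 s2=0 clk=1 s4=0 s6=1 s0=0 s3=1 s1=0
t8.Δ5 s5=1 s2=0 clk=1 s4=1 s6=1 s0=0 s3=1 s1=0
t8.Δ6 s5=0 s2=0 clk=1 s4=1 s6=1 s0=0 s3=1 s1=0
t9.Δ0 s5=0 s2=0 clk=1 s4=1 s6=1 s0=0 s3=1 s1=0
t9.Δ1 s5=0 s2=0 clk=0 s4=1 s6=1 s0=0 s3=1 s1=0
t10.Δ0 s5=0 s2=0 clk=0 s4=1 s6=1 s0=0 s3=1 s1=0
t10.Δ1 s5=0 s2=0 clk=1 s4=1 s6=1 s0=0 s3=1 s1=0
t10.Δ2 s5=0 s2=0 clk=1 s4=1 s6=0 s0=0 s3=1 s1=0
t10.Δ3 s5=0 s2=1 clk=1 s4=1 s6=0 s0=0 s3=0 s1=0
t10.Δ4 s5=0 s2=0 clk=1 s4=0 s6=0 s0=0 s3=0 s1=0
t10.Δ5 s5=1 s2=0 clk=1 s4=1 s6=0 s0=0 s3=0 s1=0
t10.Δ6 s5=0 s2=0 clk=1 s4=1 s6=0 s0=0 s3=0 s1=0

6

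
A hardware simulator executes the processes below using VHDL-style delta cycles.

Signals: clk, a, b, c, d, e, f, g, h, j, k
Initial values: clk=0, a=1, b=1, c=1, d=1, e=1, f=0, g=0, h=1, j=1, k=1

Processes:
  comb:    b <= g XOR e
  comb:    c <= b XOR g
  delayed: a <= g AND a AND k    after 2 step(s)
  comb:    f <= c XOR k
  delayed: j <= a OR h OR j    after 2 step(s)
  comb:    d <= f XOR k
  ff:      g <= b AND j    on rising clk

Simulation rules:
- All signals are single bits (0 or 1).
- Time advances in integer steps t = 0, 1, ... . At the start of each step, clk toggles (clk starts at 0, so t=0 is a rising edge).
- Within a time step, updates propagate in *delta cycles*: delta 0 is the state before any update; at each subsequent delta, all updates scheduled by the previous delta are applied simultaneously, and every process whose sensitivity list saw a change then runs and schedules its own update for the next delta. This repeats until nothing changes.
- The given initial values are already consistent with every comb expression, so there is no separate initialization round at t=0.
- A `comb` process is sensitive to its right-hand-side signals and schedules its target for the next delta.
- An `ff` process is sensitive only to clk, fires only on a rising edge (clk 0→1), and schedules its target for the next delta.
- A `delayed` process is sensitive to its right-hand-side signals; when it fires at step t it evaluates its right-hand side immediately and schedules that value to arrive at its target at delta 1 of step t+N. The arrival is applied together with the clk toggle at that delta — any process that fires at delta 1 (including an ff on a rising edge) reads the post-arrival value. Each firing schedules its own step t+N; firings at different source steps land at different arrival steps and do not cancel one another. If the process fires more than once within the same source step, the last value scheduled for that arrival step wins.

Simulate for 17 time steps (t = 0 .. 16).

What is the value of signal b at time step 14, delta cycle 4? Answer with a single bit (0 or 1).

1

t=0 Δ0: h=1 k=1 clk=0 d=1 a=1 b=1 f=0 e=1 g=0 j=1 c=1
  Δ1: clk:0→1
  Δ2: g:0→1
  Δ3: b:1→0, c:1→0
  Δ4: f:0→1, c:0→1
  Δ5: d:1→0, f:1→0
  Δ6: d:0→1
  (6Δ to stable)
t=1 Δ0: h=1 k=1 clk=1 d=1 a=1 b=0 f=0 e=1 g=1 j=1 c=1
  Δ1: clk:1→0
  (1Δ to stable)
t=2 Δ0: h=1 k=1 clk=0 d=1 a=1 b=0 f=0 e=1 g=1 j=1 c=1
  Δ1: clk:0→1
  Δ2: g:1→0
  Δ3: b:0→1, c:1→0
  Δ4: f:0→1, c:0→1
  Δ5: d:1→0, f:1→0
  Δ6: d:0→1
  (6Δ to stable)
t=3 Δ0: h=1 k=1 clk=1 d=1 a=1 b=1 f=0 e=1 g=0 j=1 c=1
  Δ1: clk:1→0
  (1Δ to stable)
t=4 Δ0: h=1 k=1 clk=0 d=1 a=1 b=1 f=0 e=1 g=0 j=1 c=1
  Δ1: clk:0→1, a:1→0
  Δ2: g:0→1
  Δ3: b:1→0, c:1→0
  Δ4: f:0→1, c:0→1
  Δ5: d:1→0, f:1→0
  Δ6: d:0→1
  (6Δ to stable)
t=5 Δ0: h=1 k=1 clk=1 d=1 a=0 b=0 f=0 e=1 g=1 j=1 c=1
  Δ1: clk:1→0
  (1Δ to stable)
t=6 Δ0: h=1 k=1 clk=0 d=1 a=0 b=0 f=0 e=1 g=1 j=1 c=1
  Δ1: clk:0→1
  Δ2: g:1→0
  Δ3: b:0→1, c:1→0
  Δ4: f:0→1, c:0→1
  Δ5: d:1→0, f:1→0
  Δ6: d:0→1
  (6Δ to stable)
t=7 Δ0: h=1 k=1 clk=1 d=1 a=0 b=1 f=0 e=1 g=0 j=1 c=1
  Δ1: clk:1→0
  (1Δ to stable)
t=8 Δ0: h=1 k=1 clk=0 d=1 a=0 b=1 f=0 e=1 g=0 j=1 c=1
  Δ1: clk:0→1
  Δ2: g:0→1
  Δ3: b:1→0, c:1→0
  Δ4: f:0→1, c:0→1
  Δ5: d:1→0, f:1→0
  Δ6: d:0→1
  (6Δ to stable)
t=9 Δ0: h=1 k=1 clk=1 d=1 a=0 b=0 f=0 e=1 g=1 j=1 c=1
  Δ1: clk:1→0
  (1Δ to stable)
t=10 Δ0: h=1 k=1 clk=0 d=1 a=0 b=0 f=0 e=1 g=1 j=1 c=1
  Δ1: clk:0→1
  Δ2: g:1→0
  Δ3: b:0→1, c:1→0
  Δ4: f:0→1, c:0→1
  Δ5: d:1→0, f:1→0
  Δ6: d:0→1
  (6Δ to stable)
t=11 Δ0: h=1 k=1 clk=1 d=1 a=0 b=1 f=0 e=1 g=0 j=1 c=1
  Δ1: clk:1→0
  (1Δ to stable)
t=12 Δ0: h=1 k=1 clk=0 d=1 a=0 b=1 f=0 e=1 g=0 j=1 c=1
  Δ1: clk:0→1
  Δ2: g:0→1
  Δ3: b:1→0, c:1→0
  Δ4: f:0→1, c:0→1
  Δ5: d:1→0, f:1→0
  Δ6: d:0→1
  (6Δ to stable)
t=13 Δ0: h=1 k=1 clk=1 d=1 a=0 b=0 f=0 e=1 g=1 j=1 c=1
  Δ1: clk:1→0
  (1Δ to stable)
t=14 Δ0: h=1 k=1 clk=0 d=1 a=0 b=0 f=0 e=1 g=1 j=1 c=1
  Δ1: clk:0→1
  Δ2: g:1→0
  Δ3: b:0→1, c:1→0
  Δ4: f:0→1, c:0→1
  Δ5: d:1→0, f:1→0
  Δ6: d:0→1
  (6Δ to stable)
t=15 Δ0: h=1 k=1 clk=1 d=1 a=0 b=1 f=0 e=1 g=0 j=1 c=1
  Δ1: clk:1→0
  (1Δ to stable)
t=16 Δ0: h=1 k=1 clk=0 d=1 a=0 b=1 f=0 e=1 g=0 j=1 c=1
  Δ1: clk:0→1
  Δ2: g:0→1
  Δ3: b:1→0, c:1→0
  Δ4: f:0→1, c:0→1
  Δ5: d:1→0, f:1→0
  Δ6: d:0→1
  (6Δ to stable)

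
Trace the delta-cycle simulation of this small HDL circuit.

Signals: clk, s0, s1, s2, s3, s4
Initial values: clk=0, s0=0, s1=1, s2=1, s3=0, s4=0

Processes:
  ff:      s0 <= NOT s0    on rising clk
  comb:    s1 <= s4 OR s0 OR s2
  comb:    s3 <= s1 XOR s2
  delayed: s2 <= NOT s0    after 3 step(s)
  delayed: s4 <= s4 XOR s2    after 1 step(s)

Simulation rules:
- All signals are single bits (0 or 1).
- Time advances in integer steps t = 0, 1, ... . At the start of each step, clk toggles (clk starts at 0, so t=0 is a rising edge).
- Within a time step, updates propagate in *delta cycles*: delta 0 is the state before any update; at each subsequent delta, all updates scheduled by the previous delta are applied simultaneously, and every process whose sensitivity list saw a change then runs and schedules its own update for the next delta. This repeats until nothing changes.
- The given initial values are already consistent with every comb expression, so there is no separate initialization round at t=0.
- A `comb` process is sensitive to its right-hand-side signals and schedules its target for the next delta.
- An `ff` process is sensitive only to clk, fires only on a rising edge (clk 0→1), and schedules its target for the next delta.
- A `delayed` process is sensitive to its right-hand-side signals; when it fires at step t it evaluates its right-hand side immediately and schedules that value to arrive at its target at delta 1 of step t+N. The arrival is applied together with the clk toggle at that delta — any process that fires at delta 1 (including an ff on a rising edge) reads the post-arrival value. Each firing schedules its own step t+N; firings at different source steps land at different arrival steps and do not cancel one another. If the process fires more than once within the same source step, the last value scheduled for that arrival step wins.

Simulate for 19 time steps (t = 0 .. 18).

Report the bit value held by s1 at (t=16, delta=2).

0

t0.Δ0 s0=0 s2=1 s1=1 s3=0 s4=0 clk=0
t0.Δ1 s0=0 s2=1 s1=1 s3=0 s4=0 clk=1
t0.Δ2 s0=1 s2=1 s1=1 s3=0 s4=0 clk=1
t1.Δ0 s0=1 s2=1 s1=1 s3=0 s4=0 clk=1
t1.Δ1 s0=1 s2=1 s1=1 s3=0 s4=0 clk=0
t2.Δ0 s0=1 s2=1 s1=1 s3=0 s4=0 clk=0
t2.Δ1 s0=1 s2=1 s1=1 s3=0 s4=0 clk=1
t2.Δ2 s0=0 s2=1 s1=1 s3=0 s4=0 clk=1
t3.Δ0 s0=0 s2=1 s1=1 s3=0 s4=0 clk=1
t3.Δ1 s0=0 s2=0 s1=1 s3=0 s4=0 clk=0
t3.Δ2 s0=0 s2=0 s1=0 s3=1 s4=0 clk=0
t3.Δ3 s0=0 s2=0 s1=0 s3=0 s4=0 clk=0
t4.Δ0 s0=0 s2=0 s1=0 s3=0 s4=0 clk=0
t4.Δ1 s0=0 s2=0 s1=0 s3=0 s4=0 clk=1
t4.Δ2 s0=1 s2=0 s1=0 s3=0 s4=0 clk=1
t4.Δ3 s0=1 s2=0 s1=1 s3=0 s4=0 clk=1
t4.Δ4 s0=1 s2=0 s1=1 s3=1 s4=0 clk=1
t5.Δ0 s0=1 s2=0 s1=1 s3=1 s4=0 clk=1
t5.Δ1 s0=1 s2=1 s1=1 s3=1 s4=0 clk=0
t5.Δ2 s0=1 s2=1 s1=1 s3=0 s4=0 clk=0
t6.Δ0 s0=1 s2=1 s1=1 s3=0 s4=0 clk=0
t6.Δ1 s0=1 s2=1 s1=1 s3=0 s4=1 clk=1
t6.Δ2 s0=0 s2=1 s1=1 s3=0 s4=1 clk=1
t7.Δ0 s0=0 s2=1 s1=1 s3=0 s4=1 clk=1
t7.Δ1 s0=0 s2=0 s1=1 s3=0 s4=0 clk=0
t7.Δ2 s0=0 s2=0 s1=0 s3=1 s4=0 clk=0
t7.Δ3 s0=0 s2=0 s1=0 s3=0 s4=0 clk=0
t8.Δ0 s0=0 s2=0 s1=0 s3=0 s4=0 clk=0
t8.Δ1 s0=0 s2=0 s1=0 s3=0 s4=0 clk=1
t8.Δ2 s0=1 s2=0 s1=0 s3=0 s4=0 clk=1
t8.Δ3 s0=1 s2=0 s1=1 s3=0 s4=0 clk=1
t8.Δ4 s0=1 s2=0 s1=1 s3=1 s4=0 clk=1
t9.Δ0 s0=1 s2=0 s1=1 s3=1 s4=0 clk=1
t9.Δ1 s0=1 s2=1 s1=1 s3=1 s4=0 clk=0
t9.Δ2 s0=1 s2=1 s1=1 s3=0 s4=0 clk=0
t10.Δ0 s0=1 s2=1 s1=1 s3=0 s4=0 clk=0
t10.Δ1 s0=1 s2=1 s1=1 s3=0 s4=1 clk=1
t10.Δ2 s0=0 s2=1 s1=1 s3=0 s4=1 clk=1
t11.Δ0 s0=0 s2=1 s1=1 s3=0 s4=1 clk=1
t11.Δ1 s0=0 s2=0 s1=1 s3=0 s4=0 clk=0
t11.Δ2 s0=0 s2=0 s1=0 s3=1 s4=0 clk=0
t11.Δ3 s0=0 s2=0 s1=0 s3=0 s4=0 clk=0
t12.Δ0 s0=0 s2=0 s1=0 s3=0 s4=0 clk=0
t12.Δ1 s0=0 s2=0 s1=0 s3=0 s4=0 clk=1
t12.Δ2 s0=1 s2=0 s1=0 s3=0 s4=0 clk=1
t12.Δ3 s0=1 s2=0 s1=1 s3=0 s4=0 clk=1
t12.Δ4 s0=1 s2=0 s1=1 s3=1 s4=0 clk=1
t13.Δ0 s0=1 s2=0 s1=1 s3=1 s4=0 clk=1
t13.Δ1 s0=1 s2=1 s1=1 s3=1 s4=0 clk=0
t13.Δ2 s0=1 s2=1 s1=1 s3=0 s4=0 clk=0
t14.Δ0 s0=1 s2=1 s1=1 s3=0 s4=0 clk=0
t14.Δ1 s0=1 s2=1 s1=1 s3=0 s4=1 clk=1
t14.Δ2 s0=0 s2=1 s1=1 s3=0 s4=1 clk=1
t15.Δ0 s0=0 s2=1 s1=1 s3=0 s4=1 clk=1
t15.Δ1 s0=0 s2=0 s1=1 s3=0 s4=0 clk=0
t15.Δ2 s0=0 s2=0 s1=0 s3=1 s4=0 clk=0
t15.Δ3 s0=0 s2=0 s1=0 s3=0 s4=0 clk=0
t16.Δ0 s0=0 s2=0 s1=0 s3=0 s4=0 clk=0
t16.Δ1 s0=0 s2=0 s1=0 s3=0 s4=0 clk=1
t16.Δ2 s0=1 s2=0 s1=0 s3=0 s4=0 clk=1
t16.Δ3 s0=1 s2=0 s1=1 s3=0 s4=0 clk=1
t16.Δ4 s0=1 s2=0 s1=1 s3=1 s4=0 clk=1
t17.Δ0 s0=1 s2=0 s1=1 s3=1 s4=0 clk=1
t17.Δ1 s0=1 s2=1 s1=1 s3=1 s4=0 clk=0
t17.Δ2 s0=1 s2=1 s1=1 s3=0 s4=0 clk=0
t18.Δ0 s0=1 s2=1 s1=1 s3=0 s4=0 clk=0
t18.Δ1 s0=1 s2=1 s1=1 s3=0 s4=1 clk=1
t18.Δ2 s0=0 s2=1 s1=1 s3=0 s4=1 clk=1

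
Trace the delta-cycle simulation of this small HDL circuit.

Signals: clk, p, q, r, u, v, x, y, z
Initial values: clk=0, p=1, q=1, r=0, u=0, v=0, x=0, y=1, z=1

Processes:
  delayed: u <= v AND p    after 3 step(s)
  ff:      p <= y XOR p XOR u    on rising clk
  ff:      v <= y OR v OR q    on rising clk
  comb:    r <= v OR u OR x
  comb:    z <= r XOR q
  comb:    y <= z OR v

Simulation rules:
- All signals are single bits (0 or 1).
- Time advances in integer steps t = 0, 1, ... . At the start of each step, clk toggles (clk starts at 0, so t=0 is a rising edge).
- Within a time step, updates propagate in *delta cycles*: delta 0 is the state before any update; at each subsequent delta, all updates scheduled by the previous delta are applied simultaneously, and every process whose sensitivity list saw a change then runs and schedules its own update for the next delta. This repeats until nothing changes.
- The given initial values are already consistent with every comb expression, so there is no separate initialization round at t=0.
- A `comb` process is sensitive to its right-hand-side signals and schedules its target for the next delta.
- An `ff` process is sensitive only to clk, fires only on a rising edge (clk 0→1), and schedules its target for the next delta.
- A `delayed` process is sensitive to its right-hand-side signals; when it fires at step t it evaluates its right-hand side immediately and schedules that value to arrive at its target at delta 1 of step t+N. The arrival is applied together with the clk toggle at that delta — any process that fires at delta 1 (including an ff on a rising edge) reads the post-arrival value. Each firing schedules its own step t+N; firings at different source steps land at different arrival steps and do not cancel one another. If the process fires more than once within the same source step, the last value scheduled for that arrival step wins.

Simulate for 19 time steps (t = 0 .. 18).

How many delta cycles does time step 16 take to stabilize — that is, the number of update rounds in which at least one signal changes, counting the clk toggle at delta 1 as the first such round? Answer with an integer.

2

[bits: r,clk,p,y,q,v,u,z,x]
t=0: Δ0=001110010 Δ1=011110010 Δ2=010111010 Δ3=110111010 Δ4=110111000 | 4Δ
t=1: Δ0=110111000 Δ1=100111000 | 1Δ
t=2: Δ0=100111000 Δ1=110111000 Δ2=111111000 | 2Δ
t=3: Δ0=111111000 Δ1=101111000 | 1Δ
t=4: Δ0=101111000 Δ1=111111000 Δ2=110111000 | 2Δ
t=5: Δ0=110111000 Δ1=100111100 | 1Δ
t=6: Δ0=100111100 Δ1=110111100 | 1Δ
t=7: Δ0=110111100 Δ1=100111000 | 1Δ
t=8: Δ0=100111000 Δ1=110111000 Δ2=111111000 | 2Δ
t=9: Δ0=111111000 Δ1=101111000 | 1Δ
t=10: Δ0=101111000 Δ1=111111000 Δ2=110111000 | 2Δ
t=11: Δ0=110111000 Δ1=100111100 | 1Δ
t=12: Δ0=100111100 Δ1=110111100 | 1Δ
t=13: Δ0=110111100 Δ1=100111000 | 1Δ
t=14: Δ0=100111000 Δ1=110111000 Δ2=111111000 | 2Δ
t=15: Δ0=111111000 Δ1=101111000 | 1Δ
t=16: Δ0=101111000 Δ1=111111000 Δ2=110111000 | 2Δ
t=17: Δ0=110111000 Δ1=100111100 | 1Δ
t=18: Δ0=100111100 Δ1=110111100 | 1Δ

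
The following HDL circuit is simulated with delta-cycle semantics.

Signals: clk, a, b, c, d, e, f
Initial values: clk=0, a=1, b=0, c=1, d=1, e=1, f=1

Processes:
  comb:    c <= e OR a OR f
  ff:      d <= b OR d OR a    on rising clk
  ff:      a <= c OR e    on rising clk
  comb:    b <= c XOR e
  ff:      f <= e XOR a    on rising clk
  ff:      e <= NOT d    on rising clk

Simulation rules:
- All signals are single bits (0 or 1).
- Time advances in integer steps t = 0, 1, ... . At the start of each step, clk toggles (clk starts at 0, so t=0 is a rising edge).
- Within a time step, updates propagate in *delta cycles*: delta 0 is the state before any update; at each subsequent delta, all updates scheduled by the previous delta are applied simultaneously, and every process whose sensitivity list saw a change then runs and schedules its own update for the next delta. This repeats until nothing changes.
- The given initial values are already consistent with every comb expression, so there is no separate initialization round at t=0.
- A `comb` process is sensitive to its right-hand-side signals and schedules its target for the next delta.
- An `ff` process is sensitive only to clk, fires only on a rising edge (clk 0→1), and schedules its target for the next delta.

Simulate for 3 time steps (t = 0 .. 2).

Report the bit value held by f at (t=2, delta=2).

1

t=0 Δ0: e=1 a=1 b=0 clk=0 d=1 f=1 c=1
  Δ1: clk:0→1
  Δ2: e:1→0, f:1→0
  Δ3: b:0→1
  (3Δ to stable)
t=1 Δ0: e=0 a=1 b=1 clk=1 d=1 f=0 c=1
  Δ1: clk:1→0
  (1Δ to stable)
t=2 Δ0: e=0 a=1 b=1 clk=0 d=1 f=0 c=1
  Δ1: clk:0→1
  Δ2: f:0→1
  (2Δ to stable)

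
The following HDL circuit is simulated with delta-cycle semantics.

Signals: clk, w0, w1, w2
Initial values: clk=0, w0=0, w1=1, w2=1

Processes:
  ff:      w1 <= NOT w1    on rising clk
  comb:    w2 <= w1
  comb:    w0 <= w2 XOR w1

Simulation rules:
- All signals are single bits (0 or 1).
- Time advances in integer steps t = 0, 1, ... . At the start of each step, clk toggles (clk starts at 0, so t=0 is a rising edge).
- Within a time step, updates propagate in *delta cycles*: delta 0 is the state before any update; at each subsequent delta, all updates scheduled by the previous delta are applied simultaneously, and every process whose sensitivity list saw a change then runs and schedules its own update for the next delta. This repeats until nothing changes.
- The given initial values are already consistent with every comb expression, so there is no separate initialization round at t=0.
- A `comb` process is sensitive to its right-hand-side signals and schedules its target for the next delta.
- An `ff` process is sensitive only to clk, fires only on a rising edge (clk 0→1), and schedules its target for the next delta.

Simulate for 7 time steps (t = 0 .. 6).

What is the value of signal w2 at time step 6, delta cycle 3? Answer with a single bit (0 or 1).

1

[bits: clk,w0,w2,w1]
t=0: Δ0=0011 Δ1=1011 Δ2=1010 Δ3=1100 Δ4=1000 | 4Δ
t=1: Δ0=1000 Δ1=0000 | 1Δ
t=2: Δ0=0000 Δ1=1000 Δ2=1001 Δ3=1111 Δ4=1011 | 4Δ
t=3: Δ0=1011 Δ1=0011 | 1Δ
t=4: Δ0=0011 Δ1=1011 Δ2=1010 Δ3=1100 Δ4=1000 | 4Δ
t=5: Δ0=1000 Δ1=0000 | 1Δ
t=6: Δ0=0000 Δ1=1000 Δ2=1001 Δ3=1111 Δ4=1011 | 4Δ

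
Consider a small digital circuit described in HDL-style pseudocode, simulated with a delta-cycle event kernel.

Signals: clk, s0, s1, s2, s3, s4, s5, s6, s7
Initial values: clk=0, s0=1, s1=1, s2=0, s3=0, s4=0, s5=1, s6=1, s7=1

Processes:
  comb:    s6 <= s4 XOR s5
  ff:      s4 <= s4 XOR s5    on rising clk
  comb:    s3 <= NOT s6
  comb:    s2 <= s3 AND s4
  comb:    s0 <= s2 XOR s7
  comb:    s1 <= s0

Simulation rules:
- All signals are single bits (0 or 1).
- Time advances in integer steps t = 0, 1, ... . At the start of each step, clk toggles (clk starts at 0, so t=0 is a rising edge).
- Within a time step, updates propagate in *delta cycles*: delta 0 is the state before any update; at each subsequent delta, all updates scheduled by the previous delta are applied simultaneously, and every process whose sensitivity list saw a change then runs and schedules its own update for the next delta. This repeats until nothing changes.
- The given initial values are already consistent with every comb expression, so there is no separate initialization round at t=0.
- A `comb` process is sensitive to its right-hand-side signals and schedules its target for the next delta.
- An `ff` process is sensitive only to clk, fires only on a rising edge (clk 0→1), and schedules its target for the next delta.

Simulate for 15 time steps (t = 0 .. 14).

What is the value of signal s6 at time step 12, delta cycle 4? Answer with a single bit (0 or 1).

0

t0.Δ0 s3=0 s6=1 clk=0 s0=1 s5=1 s2=0 s4=0 s1=1 s7=1
t0.Δ1 s3=0 s6=1 clk=1 s0=1 s5=1 s2=0 s4=0 s1=1 s7=1
t0.Δ2 s3=0 s6=1 clk=1 s0=1 s5=1 s2=0 s4=1 s1=1 s7=1
t0.Δ3 s3=0 s6=0 clk=1 s0=1 s5=1 s2=0 s4=1 s1=1 s7=1
t0.Δ4 s3=1 s6=0 clk=1 s0=1 s5=1 s2=0 s4=1 s1=1 s7=1
t0.Δ5 s3=1 s6=0 clk=1 s0=1 s5=1 s2=1 s4=1 s1=1 s7=1
t0.Δ6 s3=1 s6=0 clk=1 s0=0 s5=1 s2=1 s4=1 s1=1 s7=1
t0.Δ7 s3=1 s6=0 clk=1 s0=0 s5=1 s2=1 s4=1 s1=0 s7=1
t1.Δ0 s3=1 s6=0 clk=1 s0=0 s5=1 s2=1 s4=1 s1=0 s7=1
t1.Δ1 s3=1 s6=0 clk=0 s0=0 s5=1 s2=1 s4=1 s1=0 s7=1
t2.Δ0 s3=1 s6=0 clk=0 s0=0 s5=1 s2=1 s4=1 s1=0 s7=1
t2.Δ1 s3=1 s6=0 clk=1 s0=0 s5=1 s2=1 s4=1 s1=0 s7=1
t2.Δ2 s3=1 s6=0 clk=1 s0=0 s5=1 s2=1 s4=0 s1=0 s7=1
t2.Δ3 s3=1 s6=1 clk=1 s0=0 s5=1 s2=0 s4=0 s1=0 s7=1
t2.Δ4 s3=0 s6=1 clk=1 s0=1 s5=1 s2=0 s4=0 s1=0 s7=1
t2.Δ5 s3=0 s6=1 clk=1 s0=1 s5=1 s2=0 s4=0 s1=1 s7=1
t3.Δ0 s3=0 s6=1 clk=1 s0=1 s5=1 s2=0 s4=0 s1=1 s7=1
t3.Δ1 s3=0 s6=1 clk=0 s0=1 s5=1 s2=0 s4=0 s1=1 s7=1
t4.Δ0 s3=0 s6=1 clk=0 s0=1 s5=1 s2=0 s4=0 s1=1 s7=1
t4.Δ1 s3=0 s6=1 clk=1 s0=1 s5=1 s2=0 s4=0 s1=1 s7=1
t4.Δ2 s3=0 s6=1 clk=1 s0=1 s5=1 s2=0 s4=1 s1=1 s7=1
t4.Δ3 s3=0 s6=0 clk=1 s0=1 s5=1 s2=0 s4=1 s1=1 s7=1
t4.Δ4 s3=1 s6=0 clk=1 s0=1 s5=1 s2=0 s4=1 s1=1 s7=1
t4.Δ5 s3=1 s6=0 clk=1 s0=1 s5=1 s2=1 s4=1 s1=1 s7=1
t4.Δ6 s3=1 s6=0 clk=1 s0=0 s5=1 s2=1 s4=1 s1=1 s7=1
t4.Δ7 s3=1 s6=0 clk=1 s0=0 s5=1 s2=1 s4=1 s1=0 s7=1
t5.Δ0 s3=1 s6=0 clk=1 s0=0 s5=1 s2=1 s4=1 s1=0 s7=1
t5.Δ1 s3=1 s6=0 clk=0 s0=0 s5=1 s2=1 s4=1 s1=0 s7=1
t6.Δ0 s3=1 s6=0 clk=0 s0=0 s5=1 s2=1 s4=1 s1=0 s7=1
t6.Δ1 s3=1 s6=0 clk=1 s0=0 s5=1 s2=1 s4=1 s1=0 s7=1
t6.Δ2 s3=1 s6=0 clk=1 s0=0 s5=1 s2=1 s4=0 s1=0 s7=1
t6.Δ3 s3=1 s6=1 clk=1 s0=0 s5=1 s2=0 s4=0 s1=0 s7=1
t6.Δ4 s3=0 s6=1 clk=1 s0=1 s5=1 s2=0 s4=0 s1=0 s7=1
t6.Δ5 s3=0 s6=1 clk=1 s0=1 s5=1 s2=0 s4=0 s1=1 s7=1
t7.Δ0 s3=0 s6=1 clk=1 s0=1 s5=1 s2=0 s4=0 s1=1 s7=1
t7.Δ1 s3=0 s6=1 clk=0 s0=1 s5=1 s2=0 s4=0 s1=1 s7=1
t8.Δ0 s3=0 s6=1 clk=0 s0=1 s5=1 s2=0 s4=0 s1=1 s7=1
t8.Δ1 s3=0 s6=1 clk=1 s0=1 s5=1 s2=0 s4=0 s1=1 s7=1
t8.Δ2 s3=0 s6=1 clk=1 s0=1 s5=1 s2=0 s4=1 s1=1 s7=1
t8.Δ3 s3=0 s6=0 clk=1 s0=1 s5=1 s2=0 s4=1 s1=1 s7=1
t8.Δ4 s3=1 s6=0 clk=1 s0=1 s5=1 s2=0 s4=1 s1=1 s7=1
t8.Δ5 s3=1 s6=0 clk=1 s0=1 s5=1 s2=1 s4=1 s1=1 s7=1
t8.Δ6 s3=1 s6=0 clk=1 s0=0 s5=1 s2=1 s4=1 s1=1 s7=1
t8.Δ7 s3=1 s6=0 clk=1 s0=0 s5=1 s2=1 s4=1 s1=0 s7=1
t9.Δ0 s3=1 s6=0 clk=1 s0=0 s5=1 s2=1 s4=1 s1=0 s7=1
t9.Δ1 s3=1 s6=0 clk=0 s0=0 s5=1 s2=1 s4=1 s1=0 s7=1
t10.Δ0 s3=1 s6=0 clk=0 s0=0 s5=1 s2=1 s4=1 s1=0 s7=1
t10.Δ1 s3=1 s6=0 clk=1 s0=0 s5=1 s2=1 s4=1 s1=0 s7=1
t10.Δ2 s3=1 s6=0 clk=1 s0=0 s5=1 s2=1 s4=0 s1=0 s7=1
t10.Δ3 s3=1 s6=1 clk=1 s0=0 s5=1 s2=0 s4=0 s1=0 s7=1
t10.Δ4 s3=0 s6=1 clk=1 s0=1 s5=1 s2=0 s4=0 s1=0 s7=1
t10.Δ5 s3=0 s6=1 clk=1 s0=1 s5=1 s2=0 s4=0 s1=1 s7=1
t11.Δ0 s3=0 s6=1 clk=1 s0=1 s5=1 s2=0 s4=0 s1=1 s7=1
t11.Δ1 s3=0 s6=1 clk=0 s0=1 s5=1 s2=0 s4=0 s1=1 s7=1
t12.Δ0 s3=0 s6=1 clk=0 s0=1 s5=1 s2=0 s4=0 s1=1 s7=1
t12.Δ1 s3=0 s6=1 clk=1 s0=1 s5=1 s2=0 s4=0 s1=1 s7=1
t12.Δ2 s3=0 s6=1 clk=1 s0=1 s5=1 s2=0 s4=1 s1=1 s7=1
t12.Δ3 s3=0 s6=0 clk=1 s0=1 s5=1 s2=0 s4=1 s1=1 s7=1
t12.Δ4 s3=1 s6=0 clk=1 s0=1 s5=1 s2=0 s4=1 s1=1 s7=1
t12.Δ5 s3=1 s6=0 clk=1 s0=1 s5=1 s2=1 s4=1 s1=1 s7=1
t12.Δ6 s3=1 s6=0 clk=1 s0=0 s5=1 s2=1 s4=1 s1=1 s7=1
t12.Δ7 s3=1 s6=0 clk=1 s0=0 s5=1 s2=1 s4=1 s1=0 s7=1
t13.Δ0 s3=1 s6=0 clk=1 s0=0 s5=1 s2=1 s4=1 s1=0 s7=1
t13.Δ1 s3=1 s6=0 clk=0 s0=0 s5=1 s2=1 s4=1 s1=0 s7=1
t14.Δ0 s3=1 s6=0 clk=0 s0=0 s5=1 s2=1 s4=1 s1=0 s7=1
t14.Δ1 s3=1 s6=0 clk=1 s0=0 s5=1 s2=1 s4=1 s1=0 s7=1
t14.Δ2 s3=1 s6=0 clk=1 s0=0 s5=1 s2=1 s4=0 s1=0 s7=1
t14.Δ3 s3=1 s6=1 clk=1 s0=0 s5=1 s2=0 s4=0 s1=0 s7=1
t14.Δ4 s3=0 s6=1 clk=1 s0=1 s5=1 s2=0 s4=0 s1=0 s7=1
t14.Δ5 s3=0 s6=1 clk=1 s0=1 s5=1 s2=0 s4=0 s1=1 s7=1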